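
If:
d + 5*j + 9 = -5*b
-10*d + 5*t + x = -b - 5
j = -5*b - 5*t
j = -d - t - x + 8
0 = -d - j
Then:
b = -77/145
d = 46/29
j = -46/29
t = 123/145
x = 1037/145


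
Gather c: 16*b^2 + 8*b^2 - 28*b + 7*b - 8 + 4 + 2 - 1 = 24*b^2 - 21*b - 3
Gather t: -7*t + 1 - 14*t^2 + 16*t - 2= -14*t^2 + 9*t - 1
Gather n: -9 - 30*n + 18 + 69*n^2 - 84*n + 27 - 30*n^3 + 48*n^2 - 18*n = -30*n^3 + 117*n^2 - 132*n + 36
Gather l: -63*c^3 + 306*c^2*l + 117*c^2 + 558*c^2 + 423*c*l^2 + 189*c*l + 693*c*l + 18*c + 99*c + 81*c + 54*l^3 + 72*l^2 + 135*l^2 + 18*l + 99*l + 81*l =-63*c^3 + 675*c^2 + 198*c + 54*l^3 + l^2*(423*c + 207) + l*(306*c^2 + 882*c + 198)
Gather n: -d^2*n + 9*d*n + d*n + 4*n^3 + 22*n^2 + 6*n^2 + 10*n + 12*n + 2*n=4*n^3 + 28*n^2 + n*(-d^2 + 10*d + 24)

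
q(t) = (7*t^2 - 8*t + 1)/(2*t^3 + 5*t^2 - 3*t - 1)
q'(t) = (14*t - 8)/(2*t^3 + 5*t^2 - 3*t - 1) + (-6*t^2 - 10*t + 3)*(7*t^2 - 8*t + 1)/(2*t^3 + 5*t^2 - 3*t - 1)^2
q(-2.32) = 7.25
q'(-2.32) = -10.72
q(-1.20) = 3.26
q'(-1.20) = -0.64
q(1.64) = 0.41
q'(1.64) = 0.17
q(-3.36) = -10.34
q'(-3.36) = -25.82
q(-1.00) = 3.20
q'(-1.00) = 0.08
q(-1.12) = 3.22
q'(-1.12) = -0.38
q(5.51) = 0.36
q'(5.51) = -0.03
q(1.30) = 0.31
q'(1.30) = 0.51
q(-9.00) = -0.62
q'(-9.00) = -0.11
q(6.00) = 0.35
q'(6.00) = -0.03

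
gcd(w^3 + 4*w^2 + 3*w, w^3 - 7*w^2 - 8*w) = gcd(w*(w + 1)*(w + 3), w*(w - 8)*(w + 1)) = w^2 + w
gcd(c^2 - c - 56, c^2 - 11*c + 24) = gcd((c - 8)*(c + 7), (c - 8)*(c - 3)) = c - 8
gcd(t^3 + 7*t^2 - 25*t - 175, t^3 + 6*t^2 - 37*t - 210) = t^2 + 12*t + 35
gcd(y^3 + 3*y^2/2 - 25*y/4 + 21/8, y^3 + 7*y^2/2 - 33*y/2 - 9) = 1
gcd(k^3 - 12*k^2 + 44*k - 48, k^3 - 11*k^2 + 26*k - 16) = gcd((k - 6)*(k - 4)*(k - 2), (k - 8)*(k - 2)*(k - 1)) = k - 2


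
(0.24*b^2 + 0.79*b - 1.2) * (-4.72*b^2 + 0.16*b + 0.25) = -1.1328*b^4 - 3.6904*b^3 + 5.8504*b^2 + 0.0055*b - 0.3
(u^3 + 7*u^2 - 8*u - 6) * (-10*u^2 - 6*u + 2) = -10*u^5 - 76*u^4 + 40*u^3 + 122*u^2 + 20*u - 12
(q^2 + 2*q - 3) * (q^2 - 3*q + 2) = q^4 - q^3 - 7*q^2 + 13*q - 6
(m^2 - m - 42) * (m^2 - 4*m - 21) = m^4 - 5*m^3 - 59*m^2 + 189*m + 882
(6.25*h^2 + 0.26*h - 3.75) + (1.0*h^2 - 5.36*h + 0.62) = 7.25*h^2 - 5.1*h - 3.13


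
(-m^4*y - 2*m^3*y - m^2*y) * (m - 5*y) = -m^5*y + 5*m^4*y^2 - 2*m^4*y + 10*m^3*y^2 - m^3*y + 5*m^2*y^2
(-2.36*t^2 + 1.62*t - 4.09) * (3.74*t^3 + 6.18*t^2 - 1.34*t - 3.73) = -8.8264*t^5 - 8.526*t^4 - 2.1226*t^3 - 18.6442*t^2 - 0.562*t + 15.2557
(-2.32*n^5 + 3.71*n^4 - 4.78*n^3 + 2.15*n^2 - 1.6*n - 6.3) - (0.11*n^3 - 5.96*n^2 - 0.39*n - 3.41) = -2.32*n^5 + 3.71*n^4 - 4.89*n^3 + 8.11*n^2 - 1.21*n - 2.89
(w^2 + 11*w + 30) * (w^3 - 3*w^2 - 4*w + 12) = w^5 + 8*w^4 - 7*w^3 - 122*w^2 + 12*w + 360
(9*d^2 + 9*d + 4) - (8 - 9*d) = 9*d^2 + 18*d - 4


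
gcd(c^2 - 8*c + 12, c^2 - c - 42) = 1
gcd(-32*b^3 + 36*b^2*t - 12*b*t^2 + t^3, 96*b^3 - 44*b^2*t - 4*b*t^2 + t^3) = 16*b^2 - 10*b*t + t^2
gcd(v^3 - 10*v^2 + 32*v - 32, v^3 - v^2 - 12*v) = v - 4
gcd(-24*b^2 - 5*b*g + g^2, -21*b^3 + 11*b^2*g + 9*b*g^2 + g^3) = 3*b + g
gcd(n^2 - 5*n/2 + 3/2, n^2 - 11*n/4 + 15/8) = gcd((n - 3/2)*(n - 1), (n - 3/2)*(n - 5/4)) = n - 3/2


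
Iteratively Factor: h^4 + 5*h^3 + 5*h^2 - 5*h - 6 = (h + 2)*(h^3 + 3*h^2 - h - 3) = (h + 1)*(h + 2)*(h^2 + 2*h - 3) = (h - 1)*(h + 1)*(h + 2)*(h + 3)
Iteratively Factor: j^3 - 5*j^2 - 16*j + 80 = (j + 4)*(j^2 - 9*j + 20) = (j - 4)*(j + 4)*(j - 5)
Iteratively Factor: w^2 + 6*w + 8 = (w + 4)*(w + 2)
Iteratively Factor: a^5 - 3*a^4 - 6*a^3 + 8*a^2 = (a - 1)*(a^4 - 2*a^3 - 8*a^2) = a*(a - 1)*(a^3 - 2*a^2 - 8*a) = a^2*(a - 1)*(a^2 - 2*a - 8) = a^2*(a - 1)*(a + 2)*(a - 4)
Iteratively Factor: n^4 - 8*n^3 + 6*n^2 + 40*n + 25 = (n - 5)*(n^3 - 3*n^2 - 9*n - 5) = (n - 5)^2*(n^2 + 2*n + 1) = (n - 5)^2*(n + 1)*(n + 1)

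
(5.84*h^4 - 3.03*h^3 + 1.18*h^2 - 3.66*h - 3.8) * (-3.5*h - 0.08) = -20.44*h^5 + 10.1378*h^4 - 3.8876*h^3 + 12.7156*h^2 + 13.5928*h + 0.304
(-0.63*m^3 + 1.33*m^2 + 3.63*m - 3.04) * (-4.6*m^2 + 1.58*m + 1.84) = 2.898*m^5 - 7.1134*m^4 - 15.7558*m^3 + 22.1666*m^2 + 1.876*m - 5.5936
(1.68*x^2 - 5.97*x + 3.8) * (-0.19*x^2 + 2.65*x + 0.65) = -0.3192*x^4 + 5.5863*x^3 - 15.4505*x^2 + 6.1895*x + 2.47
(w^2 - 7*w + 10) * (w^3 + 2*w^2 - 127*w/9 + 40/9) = w^5 - 5*w^4 - 163*w^3/9 + 1109*w^2/9 - 1550*w/9 + 400/9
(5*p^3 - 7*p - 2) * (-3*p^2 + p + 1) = -15*p^5 + 5*p^4 + 26*p^3 - p^2 - 9*p - 2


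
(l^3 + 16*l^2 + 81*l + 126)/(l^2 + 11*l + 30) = (l^2 + 10*l + 21)/(l + 5)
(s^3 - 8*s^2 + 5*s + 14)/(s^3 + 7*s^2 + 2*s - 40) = (s^2 - 6*s - 7)/(s^2 + 9*s + 20)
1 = 1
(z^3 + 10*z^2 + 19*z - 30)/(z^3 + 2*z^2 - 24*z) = (z^2 + 4*z - 5)/(z*(z - 4))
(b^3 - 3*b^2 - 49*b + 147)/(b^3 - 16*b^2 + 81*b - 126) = (b + 7)/(b - 6)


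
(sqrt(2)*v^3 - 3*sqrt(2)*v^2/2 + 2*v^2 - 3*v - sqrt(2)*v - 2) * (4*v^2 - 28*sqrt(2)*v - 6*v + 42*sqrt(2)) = 4*sqrt(2)*v^5 - 48*v^4 - 12*sqrt(2)*v^4 - 51*sqrt(2)*v^3 + 144*v^3 - 60*v^2 + 174*sqrt(2)*v^2 - 70*sqrt(2)*v - 72*v - 84*sqrt(2)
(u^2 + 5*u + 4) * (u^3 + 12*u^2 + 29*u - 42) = u^5 + 17*u^4 + 93*u^3 + 151*u^2 - 94*u - 168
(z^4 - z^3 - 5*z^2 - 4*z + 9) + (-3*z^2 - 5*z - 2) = z^4 - z^3 - 8*z^2 - 9*z + 7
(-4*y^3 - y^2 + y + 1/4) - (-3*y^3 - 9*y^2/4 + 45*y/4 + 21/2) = -y^3 + 5*y^2/4 - 41*y/4 - 41/4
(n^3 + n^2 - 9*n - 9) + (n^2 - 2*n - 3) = n^3 + 2*n^2 - 11*n - 12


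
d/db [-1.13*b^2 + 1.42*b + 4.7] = 1.42 - 2.26*b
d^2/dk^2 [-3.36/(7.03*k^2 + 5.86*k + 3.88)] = (332.108448*k^2 + 276.835776*k - 3.36*(14.06*k + 5.86)*(28.12*k + 11.72) + 183.297408)/(7.03*k^2 + 5.86*k + 3.88)^3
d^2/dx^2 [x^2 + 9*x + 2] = 2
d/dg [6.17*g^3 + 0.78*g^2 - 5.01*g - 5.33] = 18.51*g^2 + 1.56*g - 5.01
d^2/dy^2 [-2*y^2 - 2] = -4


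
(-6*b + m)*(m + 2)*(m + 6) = -6*b*m^2 - 48*b*m - 72*b + m^3 + 8*m^2 + 12*m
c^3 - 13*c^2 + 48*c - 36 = (c - 6)^2*(c - 1)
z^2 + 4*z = z*(z + 4)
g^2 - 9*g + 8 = (g - 8)*(g - 1)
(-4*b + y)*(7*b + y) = -28*b^2 + 3*b*y + y^2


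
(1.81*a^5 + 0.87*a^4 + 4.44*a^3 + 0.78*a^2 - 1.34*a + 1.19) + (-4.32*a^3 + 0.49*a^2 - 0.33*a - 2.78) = 1.81*a^5 + 0.87*a^4 + 0.12*a^3 + 1.27*a^2 - 1.67*a - 1.59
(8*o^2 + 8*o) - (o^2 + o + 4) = 7*o^2 + 7*o - 4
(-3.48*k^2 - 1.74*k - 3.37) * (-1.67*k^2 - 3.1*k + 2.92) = 5.8116*k^4 + 13.6938*k^3 + 0.860300000000001*k^2 + 5.3662*k - 9.8404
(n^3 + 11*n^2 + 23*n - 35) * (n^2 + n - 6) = n^5 + 12*n^4 + 28*n^3 - 78*n^2 - 173*n + 210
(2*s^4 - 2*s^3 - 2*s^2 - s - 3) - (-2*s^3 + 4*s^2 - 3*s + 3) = 2*s^4 - 6*s^2 + 2*s - 6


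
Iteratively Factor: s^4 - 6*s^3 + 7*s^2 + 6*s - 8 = (s - 4)*(s^3 - 2*s^2 - s + 2) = (s - 4)*(s - 1)*(s^2 - s - 2) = (s - 4)*(s - 1)*(s + 1)*(s - 2)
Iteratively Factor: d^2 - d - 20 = (d + 4)*(d - 5)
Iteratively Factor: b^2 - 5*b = (b)*(b - 5)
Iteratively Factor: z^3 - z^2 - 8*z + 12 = (z - 2)*(z^2 + z - 6) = (z - 2)^2*(z + 3)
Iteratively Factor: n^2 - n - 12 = (n + 3)*(n - 4)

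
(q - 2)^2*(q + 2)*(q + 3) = q^4 + q^3 - 10*q^2 - 4*q + 24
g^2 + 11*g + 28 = (g + 4)*(g + 7)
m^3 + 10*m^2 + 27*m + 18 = (m + 1)*(m + 3)*(m + 6)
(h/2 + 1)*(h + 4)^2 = h^3/2 + 5*h^2 + 16*h + 16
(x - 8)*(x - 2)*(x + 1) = x^3 - 9*x^2 + 6*x + 16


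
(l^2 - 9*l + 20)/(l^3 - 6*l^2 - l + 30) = (l - 4)/(l^2 - l - 6)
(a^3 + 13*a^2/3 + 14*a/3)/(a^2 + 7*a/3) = a + 2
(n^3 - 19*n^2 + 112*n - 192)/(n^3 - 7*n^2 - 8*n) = (n^2 - 11*n + 24)/(n*(n + 1))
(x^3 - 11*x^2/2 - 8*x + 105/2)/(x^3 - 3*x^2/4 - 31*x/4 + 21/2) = 2*(2*x^2 - 17*x + 35)/(4*x^2 - 15*x + 14)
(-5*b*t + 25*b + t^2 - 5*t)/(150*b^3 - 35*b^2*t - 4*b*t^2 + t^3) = (t - 5)/(-30*b^2 + b*t + t^2)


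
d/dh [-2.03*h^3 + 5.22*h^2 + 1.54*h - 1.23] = -6.09*h^2 + 10.44*h + 1.54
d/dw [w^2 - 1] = 2*w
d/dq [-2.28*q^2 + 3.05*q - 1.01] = 3.05 - 4.56*q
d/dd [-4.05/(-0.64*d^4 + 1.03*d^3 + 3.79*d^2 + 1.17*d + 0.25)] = (-10.368*d^3 + 12.5145*d^2 + 30.699*d + 4.7385)/(-0.64*d^4 + 1.03*d^3 + 3.79*d^2 + 1.17*d + 0.25)^2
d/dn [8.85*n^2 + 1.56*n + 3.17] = 17.7*n + 1.56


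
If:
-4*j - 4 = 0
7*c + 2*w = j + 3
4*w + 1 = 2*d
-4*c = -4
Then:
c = 1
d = -9/2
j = -1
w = -5/2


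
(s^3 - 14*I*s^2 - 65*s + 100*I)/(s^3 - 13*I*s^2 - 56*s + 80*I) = (s - 5*I)/(s - 4*I)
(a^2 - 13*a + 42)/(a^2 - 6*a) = (a - 7)/a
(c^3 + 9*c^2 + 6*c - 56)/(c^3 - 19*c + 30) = (c^2 + 11*c + 28)/(c^2 + 2*c - 15)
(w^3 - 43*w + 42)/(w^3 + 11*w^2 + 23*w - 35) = (w - 6)/(w + 5)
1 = 1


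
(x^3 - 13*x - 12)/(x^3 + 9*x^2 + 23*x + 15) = (x - 4)/(x + 5)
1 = 1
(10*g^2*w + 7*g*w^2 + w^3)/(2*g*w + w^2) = 5*g + w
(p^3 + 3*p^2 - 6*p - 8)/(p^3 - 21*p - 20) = (p - 2)/(p - 5)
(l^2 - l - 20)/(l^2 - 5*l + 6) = (l^2 - l - 20)/(l^2 - 5*l + 6)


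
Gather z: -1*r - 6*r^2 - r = -6*r^2 - 2*r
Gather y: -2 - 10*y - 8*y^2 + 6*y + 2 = -8*y^2 - 4*y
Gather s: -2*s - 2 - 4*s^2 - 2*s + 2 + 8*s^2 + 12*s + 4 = 4*s^2 + 8*s + 4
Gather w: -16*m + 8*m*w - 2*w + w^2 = -16*m + w^2 + w*(8*m - 2)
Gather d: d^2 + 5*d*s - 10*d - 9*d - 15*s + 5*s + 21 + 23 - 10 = d^2 + d*(5*s - 19) - 10*s + 34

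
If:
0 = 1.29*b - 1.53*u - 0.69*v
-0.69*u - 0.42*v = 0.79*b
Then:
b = -0.0793310463121784*v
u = -0.517867352773013*v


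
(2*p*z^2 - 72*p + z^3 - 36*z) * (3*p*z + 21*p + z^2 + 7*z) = 6*p^2*z^3 + 42*p^2*z^2 - 216*p^2*z - 1512*p^2 + 5*p*z^4 + 35*p*z^3 - 180*p*z^2 - 1260*p*z + z^5 + 7*z^4 - 36*z^3 - 252*z^2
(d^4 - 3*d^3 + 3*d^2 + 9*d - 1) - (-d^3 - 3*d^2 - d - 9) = d^4 - 2*d^3 + 6*d^2 + 10*d + 8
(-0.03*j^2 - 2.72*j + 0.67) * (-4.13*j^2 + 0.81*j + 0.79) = 0.1239*j^4 + 11.2093*j^3 - 4.994*j^2 - 1.6061*j + 0.5293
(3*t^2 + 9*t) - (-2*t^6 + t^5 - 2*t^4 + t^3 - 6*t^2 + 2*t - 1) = 2*t^6 - t^5 + 2*t^4 - t^3 + 9*t^2 + 7*t + 1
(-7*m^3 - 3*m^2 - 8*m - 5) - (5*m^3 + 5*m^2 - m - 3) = -12*m^3 - 8*m^2 - 7*m - 2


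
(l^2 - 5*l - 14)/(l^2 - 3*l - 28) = (l + 2)/(l + 4)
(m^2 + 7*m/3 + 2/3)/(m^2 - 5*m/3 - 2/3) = (m + 2)/(m - 2)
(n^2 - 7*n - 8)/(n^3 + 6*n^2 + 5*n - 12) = (n^2 - 7*n - 8)/(n^3 + 6*n^2 + 5*n - 12)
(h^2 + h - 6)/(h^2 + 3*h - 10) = (h + 3)/(h + 5)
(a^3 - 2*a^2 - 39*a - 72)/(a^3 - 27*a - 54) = (a - 8)/(a - 6)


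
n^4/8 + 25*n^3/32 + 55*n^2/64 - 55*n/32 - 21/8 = (n/4 + 1)*(n/2 + 1)*(n - 3/2)*(n + 7/4)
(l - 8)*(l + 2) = l^2 - 6*l - 16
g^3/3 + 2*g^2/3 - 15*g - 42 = (g/3 + 1)*(g - 7)*(g + 6)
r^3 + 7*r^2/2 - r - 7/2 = (r - 1)*(r + 1)*(r + 7/2)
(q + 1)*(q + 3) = q^2 + 4*q + 3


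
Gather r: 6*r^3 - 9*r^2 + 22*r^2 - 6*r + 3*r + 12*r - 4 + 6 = 6*r^3 + 13*r^2 + 9*r + 2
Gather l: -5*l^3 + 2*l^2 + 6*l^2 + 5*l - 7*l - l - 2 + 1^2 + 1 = -5*l^3 + 8*l^2 - 3*l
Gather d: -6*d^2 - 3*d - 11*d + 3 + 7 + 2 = -6*d^2 - 14*d + 12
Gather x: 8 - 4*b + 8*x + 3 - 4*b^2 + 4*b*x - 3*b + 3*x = -4*b^2 - 7*b + x*(4*b + 11) + 11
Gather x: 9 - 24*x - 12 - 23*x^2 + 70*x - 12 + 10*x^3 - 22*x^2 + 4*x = 10*x^3 - 45*x^2 + 50*x - 15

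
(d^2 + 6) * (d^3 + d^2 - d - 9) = d^5 + d^4 + 5*d^3 - 3*d^2 - 6*d - 54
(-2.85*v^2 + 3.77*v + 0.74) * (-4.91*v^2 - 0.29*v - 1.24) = 13.9935*v^4 - 17.6842*v^3 - 1.1927*v^2 - 4.8894*v - 0.9176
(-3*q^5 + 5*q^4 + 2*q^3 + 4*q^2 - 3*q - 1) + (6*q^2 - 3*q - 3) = -3*q^5 + 5*q^4 + 2*q^3 + 10*q^2 - 6*q - 4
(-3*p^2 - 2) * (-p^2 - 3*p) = 3*p^4 + 9*p^3 + 2*p^2 + 6*p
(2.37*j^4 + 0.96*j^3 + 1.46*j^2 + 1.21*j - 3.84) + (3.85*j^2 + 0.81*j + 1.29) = 2.37*j^4 + 0.96*j^3 + 5.31*j^2 + 2.02*j - 2.55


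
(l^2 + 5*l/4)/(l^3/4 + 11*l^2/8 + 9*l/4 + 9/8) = 2*l*(4*l + 5)/(2*l^3 + 11*l^2 + 18*l + 9)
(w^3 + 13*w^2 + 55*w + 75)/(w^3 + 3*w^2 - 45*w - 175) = (w + 3)/(w - 7)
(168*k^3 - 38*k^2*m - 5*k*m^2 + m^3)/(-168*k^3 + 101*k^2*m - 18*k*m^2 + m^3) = (-24*k^2 + 2*k*m + m^2)/(24*k^2 - 11*k*m + m^2)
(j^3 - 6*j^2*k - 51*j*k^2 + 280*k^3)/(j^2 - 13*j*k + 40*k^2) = j + 7*k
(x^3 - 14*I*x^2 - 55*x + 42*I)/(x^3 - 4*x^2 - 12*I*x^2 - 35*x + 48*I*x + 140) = (x^2 - 7*I*x - 6)/(x^2 - x*(4 + 5*I) + 20*I)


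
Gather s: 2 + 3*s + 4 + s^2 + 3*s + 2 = s^2 + 6*s + 8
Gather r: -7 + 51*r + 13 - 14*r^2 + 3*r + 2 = -14*r^2 + 54*r + 8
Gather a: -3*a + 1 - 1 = -3*a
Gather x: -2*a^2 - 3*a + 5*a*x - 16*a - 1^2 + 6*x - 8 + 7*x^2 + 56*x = -2*a^2 - 19*a + 7*x^2 + x*(5*a + 62) - 9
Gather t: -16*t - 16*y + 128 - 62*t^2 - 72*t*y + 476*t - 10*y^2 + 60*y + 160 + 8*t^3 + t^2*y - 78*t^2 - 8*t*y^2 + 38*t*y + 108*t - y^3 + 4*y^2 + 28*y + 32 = 8*t^3 + t^2*(y - 140) + t*(-8*y^2 - 34*y + 568) - y^3 - 6*y^2 + 72*y + 320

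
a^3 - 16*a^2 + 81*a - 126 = (a - 7)*(a - 6)*(a - 3)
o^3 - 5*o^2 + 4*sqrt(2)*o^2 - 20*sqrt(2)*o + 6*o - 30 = (o - 5)*(o + sqrt(2))*(o + 3*sqrt(2))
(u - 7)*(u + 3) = u^2 - 4*u - 21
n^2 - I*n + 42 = (n - 7*I)*(n + 6*I)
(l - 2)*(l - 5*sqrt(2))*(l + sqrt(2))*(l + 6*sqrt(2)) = l^4 - 2*l^3 + 2*sqrt(2)*l^3 - 58*l^2 - 4*sqrt(2)*l^2 - 60*sqrt(2)*l + 116*l + 120*sqrt(2)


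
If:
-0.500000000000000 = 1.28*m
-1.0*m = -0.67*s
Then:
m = -0.39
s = -0.58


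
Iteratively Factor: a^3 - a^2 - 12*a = (a - 4)*(a^2 + 3*a) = a*(a - 4)*(a + 3)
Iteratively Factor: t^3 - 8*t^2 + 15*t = (t)*(t^2 - 8*t + 15) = t*(t - 3)*(t - 5)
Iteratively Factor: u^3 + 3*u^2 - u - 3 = (u - 1)*(u^2 + 4*u + 3) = (u - 1)*(u + 1)*(u + 3)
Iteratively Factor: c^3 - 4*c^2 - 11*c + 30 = (c - 5)*(c^2 + c - 6) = (c - 5)*(c - 2)*(c + 3)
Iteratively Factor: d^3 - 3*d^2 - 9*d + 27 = (d + 3)*(d^2 - 6*d + 9) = (d - 3)*(d + 3)*(d - 3)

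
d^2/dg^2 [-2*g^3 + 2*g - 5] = -12*g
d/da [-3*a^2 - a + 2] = -6*a - 1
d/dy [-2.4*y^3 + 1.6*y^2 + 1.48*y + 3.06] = -7.2*y^2 + 3.2*y + 1.48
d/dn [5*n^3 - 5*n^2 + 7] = 5*n*(3*n - 2)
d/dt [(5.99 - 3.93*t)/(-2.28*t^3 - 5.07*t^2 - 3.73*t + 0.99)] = (-17.9208*t^3 + 21.0465*t^2 + 60.7386*t + 18.452)/(5.1984*t^6 + 23.1192*t^5 + 42.7137*t^4 + 33.3078*t^3 + 3.8743*t^2 - 7.3854*t + 0.9801)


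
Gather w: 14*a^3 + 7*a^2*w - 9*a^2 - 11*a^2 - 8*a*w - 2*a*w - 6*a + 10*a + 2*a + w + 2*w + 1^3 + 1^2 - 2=14*a^3 - 20*a^2 + 6*a + w*(7*a^2 - 10*a + 3)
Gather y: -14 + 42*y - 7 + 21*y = 63*y - 21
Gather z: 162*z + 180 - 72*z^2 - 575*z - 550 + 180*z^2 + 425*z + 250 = 108*z^2 + 12*z - 120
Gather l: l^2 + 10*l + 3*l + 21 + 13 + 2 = l^2 + 13*l + 36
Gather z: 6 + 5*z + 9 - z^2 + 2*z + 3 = -z^2 + 7*z + 18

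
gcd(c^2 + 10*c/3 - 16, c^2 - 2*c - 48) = c + 6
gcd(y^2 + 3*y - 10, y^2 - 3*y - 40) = y + 5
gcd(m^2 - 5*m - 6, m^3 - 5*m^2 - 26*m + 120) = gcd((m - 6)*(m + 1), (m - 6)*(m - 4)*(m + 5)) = m - 6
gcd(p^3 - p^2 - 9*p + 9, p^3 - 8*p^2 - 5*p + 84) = p + 3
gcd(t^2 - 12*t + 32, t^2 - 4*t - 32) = t - 8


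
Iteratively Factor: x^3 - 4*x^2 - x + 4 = (x - 1)*(x^2 - 3*x - 4) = (x - 1)*(x + 1)*(x - 4)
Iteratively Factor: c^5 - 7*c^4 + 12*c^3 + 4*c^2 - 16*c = (c - 4)*(c^4 - 3*c^3 + 4*c) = (c - 4)*(c + 1)*(c^3 - 4*c^2 + 4*c) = (c - 4)*(c - 2)*(c + 1)*(c^2 - 2*c) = (c - 4)*(c - 2)^2*(c + 1)*(c)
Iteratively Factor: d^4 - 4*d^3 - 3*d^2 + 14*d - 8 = (d - 1)*(d^3 - 3*d^2 - 6*d + 8) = (d - 4)*(d - 1)*(d^2 + d - 2) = (d - 4)*(d - 1)^2*(d + 2)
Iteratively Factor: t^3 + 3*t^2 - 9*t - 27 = (t + 3)*(t^2 - 9) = (t - 3)*(t + 3)*(t + 3)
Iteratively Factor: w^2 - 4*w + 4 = (w - 2)*(w - 2)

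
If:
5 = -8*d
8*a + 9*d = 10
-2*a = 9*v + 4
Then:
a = 125/64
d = -5/8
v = -253/288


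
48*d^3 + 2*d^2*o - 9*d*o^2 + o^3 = (-8*d + o)*(-3*d + o)*(2*d + o)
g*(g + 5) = g^2 + 5*g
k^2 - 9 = (k - 3)*(k + 3)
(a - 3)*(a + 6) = a^2 + 3*a - 18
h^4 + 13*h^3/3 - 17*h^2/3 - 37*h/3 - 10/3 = (h - 2)*(h + 1/3)*(h + 1)*(h + 5)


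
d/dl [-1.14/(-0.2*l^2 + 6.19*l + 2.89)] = (7.0566 - 0.456*l)/(-0.2*l^2 + 6.19*l + 2.89)^2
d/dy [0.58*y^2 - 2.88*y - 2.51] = 1.16*y - 2.88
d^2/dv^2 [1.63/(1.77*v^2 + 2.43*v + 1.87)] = (-10.213254*v^2 - 14.021586*v + 1.63*(3.54*v + 2.43)*(7.08*v + 4.86) - 10.790274)/(1.77*v^2 + 2.43*v + 1.87)^3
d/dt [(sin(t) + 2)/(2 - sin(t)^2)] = (sin(t)^2 + 4*sin(t) + 2)*cos(t)/(sin(t)^2 - 2)^2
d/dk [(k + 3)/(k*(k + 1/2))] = 2*(-2*k^2 - 12*k - 3)/(k^2*(4*k^2 + 4*k + 1))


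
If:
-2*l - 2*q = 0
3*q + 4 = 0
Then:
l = 4/3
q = -4/3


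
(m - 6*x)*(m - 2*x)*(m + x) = m^3 - 7*m^2*x + 4*m*x^2 + 12*x^3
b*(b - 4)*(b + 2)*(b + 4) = b^4 + 2*b^3 - 16*b^2 - 32*b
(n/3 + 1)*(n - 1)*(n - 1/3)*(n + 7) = n^4/3 + 26*n^3/9 + 8*n^2/3 - 74*n/9 + 7/3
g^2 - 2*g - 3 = (g - 3)*(g + 1)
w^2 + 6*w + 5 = (w + 1)*(w + 5)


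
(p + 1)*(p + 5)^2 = p^3 + 11*p^2 + 35*p + 25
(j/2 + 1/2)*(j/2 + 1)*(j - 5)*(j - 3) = j^4/4 - 5*j^3/4 - 7*j^2/4 + 29*j/4 + 15/2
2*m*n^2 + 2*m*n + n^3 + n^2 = n*(2*m + n)*(n + 1)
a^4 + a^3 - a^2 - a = a*(a - 1)*(a + 1)^2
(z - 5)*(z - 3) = z^2 - 8*z + 15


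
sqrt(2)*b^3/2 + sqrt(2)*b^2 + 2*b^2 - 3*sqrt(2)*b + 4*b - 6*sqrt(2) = (b - sqrt(2))*(b + 3*sqrt(2))*(sqrt(2)*b/2 + sqrt(2))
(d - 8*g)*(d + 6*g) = d^2 - 2*d*g - 48*g^2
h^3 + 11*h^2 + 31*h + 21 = (h + 1)*(h + 3)*(h + 7)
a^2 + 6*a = a*(a + 6)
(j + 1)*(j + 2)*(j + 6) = j^3 + 9*j^2 + 20*j + 12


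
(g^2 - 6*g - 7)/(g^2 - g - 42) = (g + 1)/(g + 6)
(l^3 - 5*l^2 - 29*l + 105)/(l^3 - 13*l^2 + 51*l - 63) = (l + 5)/(l - 3)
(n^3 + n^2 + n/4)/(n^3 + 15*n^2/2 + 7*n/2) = (n + 1/2)/(n + 7)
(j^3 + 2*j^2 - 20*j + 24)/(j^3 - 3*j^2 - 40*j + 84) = (j - 2)/(j - 7)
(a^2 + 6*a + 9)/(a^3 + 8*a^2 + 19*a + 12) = (a + 3)/(a^2 + 5*a + 4)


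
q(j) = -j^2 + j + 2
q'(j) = 1 - 2*j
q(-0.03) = 1.97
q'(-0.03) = 1.06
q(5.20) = -19.84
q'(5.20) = -9.40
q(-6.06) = -40.78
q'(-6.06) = 13.12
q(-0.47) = 1.31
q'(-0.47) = 1.94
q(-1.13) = -0.41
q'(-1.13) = 3.26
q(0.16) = 2.13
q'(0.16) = 0.68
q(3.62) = -7.48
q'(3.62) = -6.24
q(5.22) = -20.03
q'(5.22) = -9.44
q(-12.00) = -154.00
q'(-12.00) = 25.00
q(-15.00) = -238.00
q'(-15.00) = 31.00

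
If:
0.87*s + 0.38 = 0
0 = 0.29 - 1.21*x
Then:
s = -0.44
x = 0.24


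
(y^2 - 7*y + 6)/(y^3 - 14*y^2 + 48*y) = (y - 1)/(y*(y - 8))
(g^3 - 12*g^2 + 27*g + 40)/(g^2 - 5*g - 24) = (g^2 - 4*g - 5)/(g + 3)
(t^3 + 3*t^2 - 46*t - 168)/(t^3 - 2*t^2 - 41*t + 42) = (t + 4)/(t - 1)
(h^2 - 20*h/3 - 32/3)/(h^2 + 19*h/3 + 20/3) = (h - 8)/(h + 5)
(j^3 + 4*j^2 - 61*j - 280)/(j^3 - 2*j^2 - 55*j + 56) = (j + 5)/(j - 1)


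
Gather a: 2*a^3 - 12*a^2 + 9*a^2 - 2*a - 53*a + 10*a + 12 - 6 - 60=2*a^3 - 3*a^2 - 45*a - 54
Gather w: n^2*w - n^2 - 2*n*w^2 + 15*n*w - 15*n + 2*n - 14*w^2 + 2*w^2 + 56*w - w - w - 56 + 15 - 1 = -n^2 - 13*n + w^2*(-2*n - 12) + w*(n^2 + 15*n + 54) - 42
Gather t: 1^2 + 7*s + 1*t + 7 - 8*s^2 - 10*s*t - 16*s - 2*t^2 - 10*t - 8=-8*s^2 - 9*s - 2*t^2 + t*(-10*s - 9)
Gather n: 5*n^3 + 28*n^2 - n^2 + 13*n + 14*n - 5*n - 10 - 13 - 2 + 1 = 5*n^3 + 27*n^2 + 22*n - 24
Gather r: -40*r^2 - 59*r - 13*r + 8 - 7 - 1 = -40*r^2 - 72*r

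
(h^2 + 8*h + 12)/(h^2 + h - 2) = (h + 6)/(h - 1)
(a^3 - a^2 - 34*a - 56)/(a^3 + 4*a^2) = 1 - 5/a - 14/a^2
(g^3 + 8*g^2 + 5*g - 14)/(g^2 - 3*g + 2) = (g^2 + 9*g + 14)/(g - 2)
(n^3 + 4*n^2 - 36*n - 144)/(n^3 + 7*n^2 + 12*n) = (n^2 - 36)/(n*(n + 3))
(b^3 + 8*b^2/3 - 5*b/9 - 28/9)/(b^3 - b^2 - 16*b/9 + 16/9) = (3*b + 7)/(3*b - 4)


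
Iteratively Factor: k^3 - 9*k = (k)*(k^2 - 9) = k*(k - 3)*(k + 3)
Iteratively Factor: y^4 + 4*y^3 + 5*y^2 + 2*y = (y + 2)*(y^3 + 2*y^2 + y) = (y + 1)*(y + 2)*(y^2 + y) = (y + 1)^2*(y + 2)*(y)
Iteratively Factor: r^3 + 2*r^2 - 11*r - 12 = (r - 3)*(r^2 + 5*r + 4) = (r - 3)*(r + 4)*(r + 1)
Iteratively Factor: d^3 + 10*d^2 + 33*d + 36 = (d + 3)*(d^2 + 7*d + 12) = (d + 3)^2*(d + 4)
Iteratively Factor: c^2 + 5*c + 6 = (c + 3)*(c + 2)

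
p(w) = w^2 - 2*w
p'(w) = 2*w - 2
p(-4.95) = 34.40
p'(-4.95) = -11.90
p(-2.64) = 12.25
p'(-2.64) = -7.28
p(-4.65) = 30.92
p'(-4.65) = -11.30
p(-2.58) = 11.82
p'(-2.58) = -7.16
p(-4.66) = 31.04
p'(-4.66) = -11.32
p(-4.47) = 28.92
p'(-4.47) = -10.94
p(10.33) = 86.05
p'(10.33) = 18.66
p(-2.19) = 9.18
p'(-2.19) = -6.38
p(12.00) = 120.00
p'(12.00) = 22.00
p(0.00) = 0.00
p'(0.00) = -2.00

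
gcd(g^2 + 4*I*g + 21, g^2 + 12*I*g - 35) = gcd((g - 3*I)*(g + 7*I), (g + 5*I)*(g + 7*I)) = g + 7*I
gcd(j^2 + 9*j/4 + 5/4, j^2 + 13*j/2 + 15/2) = 1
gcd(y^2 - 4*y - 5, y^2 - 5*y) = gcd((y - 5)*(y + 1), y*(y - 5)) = y - 5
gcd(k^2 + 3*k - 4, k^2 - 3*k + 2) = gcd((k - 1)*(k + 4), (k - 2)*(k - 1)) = k - 1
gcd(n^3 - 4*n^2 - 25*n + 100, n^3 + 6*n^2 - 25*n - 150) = n^2 - 25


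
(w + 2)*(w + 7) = w^2 + 9*w + 14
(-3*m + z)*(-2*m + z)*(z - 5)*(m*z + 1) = 6*m^3*z^2 - 30*m^3*z - 5*m^2*z^3 + 25*m^2*z^2 + 6*m^2*z - 30*m^2 + m*z^4 - 5*m*z^3 - 5*m*z^2 + 25*m*z + z^3 - 5*z^2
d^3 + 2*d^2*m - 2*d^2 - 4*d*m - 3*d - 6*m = (d - 3)*(d + 1)*(d + 2*m)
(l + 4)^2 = l^2 + 8*l + 16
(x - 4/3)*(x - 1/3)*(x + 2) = x^3 + x^2/3 - 26*x/9 + 8/9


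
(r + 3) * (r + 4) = r^2 + 7*r + 12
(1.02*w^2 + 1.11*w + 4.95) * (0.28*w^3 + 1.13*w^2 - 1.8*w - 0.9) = 0.2856*w^5 + 1.4634*w^4 + 0.8043*w^3 + 2.6775*w^2 - 9.909*w - 4.455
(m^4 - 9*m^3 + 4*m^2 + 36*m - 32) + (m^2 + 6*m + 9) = m^4 - 9*m^3 + 5*m^2 + 42*m - 23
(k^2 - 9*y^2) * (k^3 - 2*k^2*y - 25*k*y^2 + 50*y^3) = k^5 - 2*k^4*y - 34*k^3*y^2 + 68*k^2*y^3 + 225*k*y^4 - 450*y^5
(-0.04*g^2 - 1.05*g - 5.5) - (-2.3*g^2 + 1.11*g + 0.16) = 2.26*g^2 - 2.16*g - 5.66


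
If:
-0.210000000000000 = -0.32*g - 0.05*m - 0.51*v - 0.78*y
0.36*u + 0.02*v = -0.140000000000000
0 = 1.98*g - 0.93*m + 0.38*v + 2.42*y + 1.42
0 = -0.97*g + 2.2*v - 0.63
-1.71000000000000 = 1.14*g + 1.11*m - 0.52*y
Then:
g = -1.76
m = 0.85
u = -0.36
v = -0.49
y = 1.25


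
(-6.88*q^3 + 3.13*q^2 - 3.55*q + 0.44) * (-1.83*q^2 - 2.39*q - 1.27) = 12.5904*q^5 + 10.7153*q^4 + 7.7534*q^3 + 3.7042*q^2 + 3.4569*q - 0.5588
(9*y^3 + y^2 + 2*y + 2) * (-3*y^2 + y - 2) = -27*y^5 + 6*y^4 - 23*y^3 - 6*y^2 - 2*y - 4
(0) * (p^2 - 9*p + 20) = 0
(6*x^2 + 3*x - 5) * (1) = 6*x^2 + 3*x - 5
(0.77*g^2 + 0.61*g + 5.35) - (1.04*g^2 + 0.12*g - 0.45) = -0.27*g^2 + 0.49*g + 5.8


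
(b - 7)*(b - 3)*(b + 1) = b^3 - 9*b^2 + 11*b + 21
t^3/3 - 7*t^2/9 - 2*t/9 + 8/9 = (t/3 + 1/3)*(t - 2)*(t - 4/3)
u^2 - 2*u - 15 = (u - 5)*(u + 3)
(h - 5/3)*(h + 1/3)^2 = h^3 - h^2 - h - 5/27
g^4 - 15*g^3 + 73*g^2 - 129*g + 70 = (g - 7)*(g - 5)*(g - 2)*(g - 1)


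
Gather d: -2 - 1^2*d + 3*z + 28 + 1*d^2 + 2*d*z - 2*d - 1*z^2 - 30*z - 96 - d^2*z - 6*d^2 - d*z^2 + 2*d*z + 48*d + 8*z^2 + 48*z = d^2*(-z - 5) + d*(-z^2 + 4*z + 45) + 7*z^2 + 21*z - 70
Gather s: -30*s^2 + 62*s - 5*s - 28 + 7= -30*s^2 + 57*s - 21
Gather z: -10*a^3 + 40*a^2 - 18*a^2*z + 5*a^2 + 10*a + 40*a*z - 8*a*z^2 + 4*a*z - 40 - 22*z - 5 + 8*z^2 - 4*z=-10*a^3 + 45*a^2 + 10*a + z^2*(8 - 8*a) + z*(-18*a^2 + 44*a - 26) - 45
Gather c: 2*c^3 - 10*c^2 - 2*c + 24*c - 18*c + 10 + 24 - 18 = 2*c^3 - 10*c^2 + 4*c + 16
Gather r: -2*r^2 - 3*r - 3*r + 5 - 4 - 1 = -2*r^2 - 6*r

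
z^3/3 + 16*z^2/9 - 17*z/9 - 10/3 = (z/3 + 1/3)*(z - 5/3)*(z + 6)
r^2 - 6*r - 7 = (r - 7)*(r + 1)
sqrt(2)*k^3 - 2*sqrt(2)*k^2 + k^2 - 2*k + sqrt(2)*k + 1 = (k - 1)^2*(sqrt(2)*k + 1)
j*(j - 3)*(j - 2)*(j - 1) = j^4 - 6*j^3 + 11*j^2 - 6*j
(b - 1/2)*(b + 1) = b^2 + b/2 - 1/2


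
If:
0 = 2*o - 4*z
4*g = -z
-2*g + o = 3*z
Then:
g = 0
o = 0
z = 0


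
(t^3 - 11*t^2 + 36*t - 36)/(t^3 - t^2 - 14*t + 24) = (t - 6)/(t + 4)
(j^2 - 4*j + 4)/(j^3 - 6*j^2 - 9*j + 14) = (j^2 - 4*j + 4)/(j^3 - 6*j^2 - 9*j + 14)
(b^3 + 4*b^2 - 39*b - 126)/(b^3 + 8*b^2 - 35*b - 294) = (b + 3)/(b + 7)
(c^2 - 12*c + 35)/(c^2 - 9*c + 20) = (c - 7)/(c - 4)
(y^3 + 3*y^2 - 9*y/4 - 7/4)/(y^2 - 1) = (y^2 + 4*y + 7/4)/(y + 1)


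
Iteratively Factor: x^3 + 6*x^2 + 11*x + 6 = (x + 1)*(x^2 + 5*x + 6) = (x + 1)*(x + 3)*(x + 2)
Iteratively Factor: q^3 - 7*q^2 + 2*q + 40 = (q + 2)*(q^2 - 9*q + 20) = (q - 4)*(q + 2)*(q - 5)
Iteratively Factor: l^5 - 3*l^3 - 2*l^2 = (l - 2)*(l^4 + 2*l^3 + l^2) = (l - 2)*(l + 1)*(l^3 + l^2) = l*(l - 2)*(l + 1)*(l^2 + l) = l^2*(l - 2)*(l + 1)*(l + 1)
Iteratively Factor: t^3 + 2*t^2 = (t + 2)*(t^2) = t*(t + 2)*(t)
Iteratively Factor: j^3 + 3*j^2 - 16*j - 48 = (j - 4)*(j^2 + 7*j + 12) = (j - 4)*(j + 4)*(j + 3)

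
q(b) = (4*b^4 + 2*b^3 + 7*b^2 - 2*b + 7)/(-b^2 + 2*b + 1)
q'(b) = (2*b - 2)*(4*b^4 + 2*b^3 + 7*b^2 - 2*b + 7)/(-b^2 + 2*b + 1)^2 + (16*b^3 + 6*b^2 + 14*b - 2)/(-b^2 + 2*b + 1) = 2*(-4*b^5 + 11*b^4 + 12*b^3 + 9*b^2 + 14*b - 8)/(b^4 - 4*b^3 + 2*b^2 + 4*b + 1)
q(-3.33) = -30.41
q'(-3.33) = 18.48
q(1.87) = 72.18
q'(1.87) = 221.53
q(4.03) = -180.84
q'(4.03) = -14.37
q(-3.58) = -35.26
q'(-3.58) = 20.36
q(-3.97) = -43.78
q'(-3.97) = 23.30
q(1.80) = 58.63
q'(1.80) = 168.94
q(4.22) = -184.27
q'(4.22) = -21.47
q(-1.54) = -9.41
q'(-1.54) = 4.49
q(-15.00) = -777.02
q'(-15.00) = 110.23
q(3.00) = -221.00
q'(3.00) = 179.00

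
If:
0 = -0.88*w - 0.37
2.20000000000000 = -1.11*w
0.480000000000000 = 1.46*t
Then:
No Solution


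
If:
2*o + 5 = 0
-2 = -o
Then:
No Solution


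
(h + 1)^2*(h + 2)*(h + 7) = h^4 + 11*h^3 + 33*h^2 + 37*h + 14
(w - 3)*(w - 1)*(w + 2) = w^3 - 2*w^2 - 5*w + 6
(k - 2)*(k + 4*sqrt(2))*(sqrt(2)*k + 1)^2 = 2*k^4 - 4*k^3 + 10*sqrt(2)*k^3 - 20*sqrt(2)*k^2 + 17*k^2 - 34*k + 4*sqrt(2)*k - 8*sqrt(2)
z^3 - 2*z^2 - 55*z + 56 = (z - 8)*(z - 1)*(z + 7)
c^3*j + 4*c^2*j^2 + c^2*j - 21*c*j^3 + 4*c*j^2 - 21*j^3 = (c - 3*j)*(c + 7*j)*(c*j + j)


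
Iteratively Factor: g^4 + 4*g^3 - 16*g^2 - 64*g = (g + 4)*(g^3 - 16*g) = (g - 4)*(g + 4)*(g^2 + 4*g) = (g - 4)*(g + 4)^2*(g)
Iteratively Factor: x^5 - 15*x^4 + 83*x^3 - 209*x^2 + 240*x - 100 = (x - 2)*(x^4 - 13*x^3 + 57*x^2 - 95*x + 50) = (x - 5)*(x - 2)*(x^3 - 8*x^2 + 17*x - 10) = (x - 5)*(x - 2)*(x - 1)*(x^2 - 7*x + 10) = (x - 5)*(x - 2)^2*(x - 1)*(x - 5)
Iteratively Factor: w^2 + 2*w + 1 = (w + 1)*(w + 1)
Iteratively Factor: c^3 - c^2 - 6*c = (c - 3)*(c^2 + 2*c) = c*(c - 3)*(c + 2)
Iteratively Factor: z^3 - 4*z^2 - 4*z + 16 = (z - 4)*(z^2 - 4) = (z - 4)*(z + 2)*(z - 2)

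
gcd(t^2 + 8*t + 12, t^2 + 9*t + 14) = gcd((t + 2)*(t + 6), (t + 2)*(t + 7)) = t + 2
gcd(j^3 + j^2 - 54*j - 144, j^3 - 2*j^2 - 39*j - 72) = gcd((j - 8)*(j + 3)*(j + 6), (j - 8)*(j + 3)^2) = j^2 - 5*j - 24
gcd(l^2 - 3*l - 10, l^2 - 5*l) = l - 5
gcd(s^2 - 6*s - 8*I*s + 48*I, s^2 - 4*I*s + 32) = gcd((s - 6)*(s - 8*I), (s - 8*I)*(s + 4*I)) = s - 8*I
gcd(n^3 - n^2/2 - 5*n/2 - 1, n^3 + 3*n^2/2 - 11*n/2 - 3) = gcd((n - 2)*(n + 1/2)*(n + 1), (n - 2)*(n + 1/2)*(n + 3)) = n^2 - 3*n/2 - 1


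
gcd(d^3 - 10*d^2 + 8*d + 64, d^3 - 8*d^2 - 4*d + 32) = d^2 - 6*d - 16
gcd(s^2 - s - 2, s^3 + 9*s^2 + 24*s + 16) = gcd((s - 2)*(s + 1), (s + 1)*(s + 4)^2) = s + 1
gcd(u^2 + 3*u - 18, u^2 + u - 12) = u - 3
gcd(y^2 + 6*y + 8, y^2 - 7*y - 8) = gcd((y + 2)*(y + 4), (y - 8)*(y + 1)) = 1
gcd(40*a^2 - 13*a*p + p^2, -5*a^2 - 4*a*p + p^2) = -5*a + p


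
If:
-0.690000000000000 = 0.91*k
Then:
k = -0.76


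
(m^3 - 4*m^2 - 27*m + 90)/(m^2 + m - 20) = (m^2 - 9*m + 18)/(m - 4)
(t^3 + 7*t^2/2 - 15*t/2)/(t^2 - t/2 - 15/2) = t*(-2*t^2 - 7*t + 15)/(-2*t^2 + t + 15)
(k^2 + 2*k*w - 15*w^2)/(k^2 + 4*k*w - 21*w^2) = (k + 5*w)/(k + 7*w)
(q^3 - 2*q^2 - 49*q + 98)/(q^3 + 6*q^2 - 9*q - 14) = (q - 7)/(q + 1)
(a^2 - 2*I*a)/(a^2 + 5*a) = (a - 2*I)/(a + 5)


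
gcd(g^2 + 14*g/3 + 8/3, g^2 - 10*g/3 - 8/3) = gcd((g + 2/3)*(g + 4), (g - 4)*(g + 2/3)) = g + 2/3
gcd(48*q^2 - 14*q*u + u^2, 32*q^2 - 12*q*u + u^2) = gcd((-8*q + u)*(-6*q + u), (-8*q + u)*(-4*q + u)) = 8*q - u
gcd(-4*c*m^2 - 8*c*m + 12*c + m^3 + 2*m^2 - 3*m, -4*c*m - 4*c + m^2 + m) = 4*c - m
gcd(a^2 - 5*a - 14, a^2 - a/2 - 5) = a + 2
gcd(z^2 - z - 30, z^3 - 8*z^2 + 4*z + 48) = z - 6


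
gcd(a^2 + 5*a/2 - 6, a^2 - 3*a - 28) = a + 4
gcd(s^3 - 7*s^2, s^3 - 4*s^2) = s^2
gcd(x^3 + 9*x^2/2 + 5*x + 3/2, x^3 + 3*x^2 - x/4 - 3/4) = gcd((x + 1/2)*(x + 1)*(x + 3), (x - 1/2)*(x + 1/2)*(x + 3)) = x^2 + 7*x/2 + 3/2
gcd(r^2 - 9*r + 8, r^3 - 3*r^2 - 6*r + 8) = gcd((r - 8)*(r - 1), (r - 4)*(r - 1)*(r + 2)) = r - 1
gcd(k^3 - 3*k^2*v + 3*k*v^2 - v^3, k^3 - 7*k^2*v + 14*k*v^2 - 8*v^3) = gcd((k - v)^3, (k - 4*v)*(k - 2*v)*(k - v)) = -k + v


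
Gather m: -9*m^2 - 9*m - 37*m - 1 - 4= -9*m^2 - 46*m - 5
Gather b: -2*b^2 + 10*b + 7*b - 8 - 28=-2*b^2 + 17*b - 36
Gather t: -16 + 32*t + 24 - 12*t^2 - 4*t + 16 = -12*t^2 + 28*t + 24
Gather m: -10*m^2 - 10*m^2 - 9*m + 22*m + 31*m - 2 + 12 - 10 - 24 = -20*m^2 + 44*m - 24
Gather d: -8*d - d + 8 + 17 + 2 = 27 - 9*d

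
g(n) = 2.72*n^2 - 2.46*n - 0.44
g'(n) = 5.44*n - 2.46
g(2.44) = 9.75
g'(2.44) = 10.81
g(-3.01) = 31.61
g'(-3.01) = -18.83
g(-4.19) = 57.62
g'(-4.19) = -25.25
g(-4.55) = 67.06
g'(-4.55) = -27.21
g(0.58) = -0.95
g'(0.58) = 0.70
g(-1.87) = 13.67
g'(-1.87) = -12.63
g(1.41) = 1.50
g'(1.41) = 5.21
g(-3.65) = 44.78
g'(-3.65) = -22.32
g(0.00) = -0.44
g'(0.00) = -2.46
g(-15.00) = 648.46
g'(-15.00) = -84.06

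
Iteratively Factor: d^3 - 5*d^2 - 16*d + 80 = (d - 5)*(d^2 - 16) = (d - 5)*(d - 4)*(d + 4)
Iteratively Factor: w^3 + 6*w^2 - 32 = (w - 2)*(w^2 + 8*w + 16) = (w - 2)*(w + 4)*(w + 4)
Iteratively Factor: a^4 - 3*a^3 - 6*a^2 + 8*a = (a - 4)*(a^3 + a^2 - 2*a) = a*(a - 4)*(a^2 + a - 2) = a*(a - 4)*(a + 2)*(a - 1)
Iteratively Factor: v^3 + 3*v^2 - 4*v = (v + 4)*(v^2 - v) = v*(v + 4)*(v - 1)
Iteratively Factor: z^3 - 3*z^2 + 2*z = (z - 2)*(z^2 - z) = (z - 2)*(z - 1)*(z)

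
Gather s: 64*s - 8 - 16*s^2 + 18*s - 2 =-16*s^2 + 82*s - 10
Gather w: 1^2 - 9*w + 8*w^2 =8*w^2 - 9*w + 1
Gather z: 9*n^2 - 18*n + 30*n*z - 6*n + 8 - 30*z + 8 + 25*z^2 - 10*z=9*n^2 - 24*n + 25*z^2 + z*(30*n - 40) + 16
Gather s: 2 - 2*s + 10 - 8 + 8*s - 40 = 6*s - 36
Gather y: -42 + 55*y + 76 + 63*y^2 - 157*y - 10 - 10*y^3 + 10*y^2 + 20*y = -10*y^3 + 73*y^2 - 82*y + 24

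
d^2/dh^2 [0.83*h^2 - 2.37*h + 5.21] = 1.66000000000000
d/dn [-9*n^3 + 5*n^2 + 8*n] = -27*n^2 + 10*n + 8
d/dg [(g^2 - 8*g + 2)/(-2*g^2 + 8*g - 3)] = 2*(-4*g^2 + g + 4)/(4*g^4 - 32*g^3 + 76*g^2 - 48*g + 9)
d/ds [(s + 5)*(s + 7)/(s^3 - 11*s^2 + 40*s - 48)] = (-s^3 - 28*s^2 - 45*s + 494)/(s^5 - 18*s^4 + 129*s^3 - 460*s^2 + 816*s - 576)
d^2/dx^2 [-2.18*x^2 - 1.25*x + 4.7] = -4.36000000000000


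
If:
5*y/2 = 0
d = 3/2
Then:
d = 3/2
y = 0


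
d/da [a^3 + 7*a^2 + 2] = a*(3*a + 14)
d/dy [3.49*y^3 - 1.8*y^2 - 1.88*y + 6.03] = 10.47*y^2 - 3.6*y - 1.88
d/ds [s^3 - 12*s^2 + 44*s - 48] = 3*s^2 - 24*s + 44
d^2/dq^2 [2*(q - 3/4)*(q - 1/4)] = 4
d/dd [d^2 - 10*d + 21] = 2*d - 10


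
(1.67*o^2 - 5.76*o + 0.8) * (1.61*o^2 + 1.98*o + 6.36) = 2.6887*o^4 - 5.967*o^3 + 0.5044*o^2 - 35.0496*o + 5.088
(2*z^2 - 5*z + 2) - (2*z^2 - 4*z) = 2 - z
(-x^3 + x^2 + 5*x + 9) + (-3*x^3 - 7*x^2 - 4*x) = -4*x^3 - 6*x^2 + x + 9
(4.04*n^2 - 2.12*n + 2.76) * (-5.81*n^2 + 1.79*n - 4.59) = -23.4724*n^4 + 19.5488*n^3 - 38.374*n^2 + 14.6712*n - 12.6684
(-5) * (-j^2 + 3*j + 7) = 5*j^2 - 15*j - 35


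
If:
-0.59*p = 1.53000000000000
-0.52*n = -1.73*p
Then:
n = -8.63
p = -2.59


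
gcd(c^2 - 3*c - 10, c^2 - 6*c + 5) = c - 5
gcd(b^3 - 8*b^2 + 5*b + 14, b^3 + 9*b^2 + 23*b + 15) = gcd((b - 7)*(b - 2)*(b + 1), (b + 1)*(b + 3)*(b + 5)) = b + 1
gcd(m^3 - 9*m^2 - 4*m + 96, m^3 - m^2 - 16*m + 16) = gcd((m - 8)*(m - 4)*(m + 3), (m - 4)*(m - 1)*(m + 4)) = m - 4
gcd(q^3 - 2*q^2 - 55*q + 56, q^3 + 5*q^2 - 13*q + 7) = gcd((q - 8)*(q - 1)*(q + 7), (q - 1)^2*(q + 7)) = q^2 + 6*q - 7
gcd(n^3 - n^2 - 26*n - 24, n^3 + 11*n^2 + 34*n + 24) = n^2 + 5*n + 4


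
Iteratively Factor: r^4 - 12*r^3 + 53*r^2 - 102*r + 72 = (r - 4)*(r^3 - 8*r^2 + 21*r - 18) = (r - 4)*(r - 3)*(r^2 - 5*r + 6) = (r - 4)*(r - 3)*(r - 2)*(r - 3)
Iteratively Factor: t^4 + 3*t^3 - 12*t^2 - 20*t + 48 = (t - 2)*(t^3 + 5*t^2 - 2*t - 24) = (t - 2)^2*(t^2 + 7*t + 12) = (t - 2)^2*(t + 3)*(t + 4)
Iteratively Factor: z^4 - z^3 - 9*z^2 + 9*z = (z - 1)*(z^3 - 9*z) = (z - 1)*(z + 3)*(z^2 - 3*z) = z*(z - 1)*(z + 3)*(z - 3)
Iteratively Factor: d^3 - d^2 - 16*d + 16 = (d - 1)*(d^2 - 16) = (d - 1)*(d + 4)*(d - 4)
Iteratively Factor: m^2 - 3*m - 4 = (m - 4)*(m + 1)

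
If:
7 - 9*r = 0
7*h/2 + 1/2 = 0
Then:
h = -1/7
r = 7/9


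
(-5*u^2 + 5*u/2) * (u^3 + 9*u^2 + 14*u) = -5*u^5 - 85*u^4/2 - 95*u^3/2 + 35*u^2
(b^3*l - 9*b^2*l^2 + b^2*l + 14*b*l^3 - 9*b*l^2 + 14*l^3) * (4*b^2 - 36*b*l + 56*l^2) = 4*b^5*l - 72*b^4*l^2 + 4*b^4*l + 436*b^3*l^3 - 72*b^3*l^2 - 1008*b^2*l^4 + 436*b^2*l^3 + 784*b*l^5 - 1008*b*l^4 + 784*l^5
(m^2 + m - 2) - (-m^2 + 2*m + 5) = 2*m^2 - m - 7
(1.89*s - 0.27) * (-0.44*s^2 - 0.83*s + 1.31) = -0.8316*s^3 - 1.4499*s^2 + 2.7*s - 0.3537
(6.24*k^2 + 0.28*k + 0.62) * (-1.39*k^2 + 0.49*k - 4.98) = -8.6736*k^4 + 2.6684*k^3 - 31.7998*k^2 - 1.0906*k - 3.0876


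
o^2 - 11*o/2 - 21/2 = (o - 7)*(o + 3/2)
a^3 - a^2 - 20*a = a*(a - 5)*(a + 4)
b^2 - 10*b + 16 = (b - 8)*(b - 2)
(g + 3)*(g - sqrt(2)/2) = g^2 - sqrt(2)*g/2 + 3*g - 3*sqrt(2)/2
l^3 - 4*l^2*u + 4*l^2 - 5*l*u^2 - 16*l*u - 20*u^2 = (l + 4)*(l - 5*u)*(l + u)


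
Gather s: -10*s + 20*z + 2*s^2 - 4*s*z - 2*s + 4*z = 2*s^2 + s*(-4*z - 12) + 24*z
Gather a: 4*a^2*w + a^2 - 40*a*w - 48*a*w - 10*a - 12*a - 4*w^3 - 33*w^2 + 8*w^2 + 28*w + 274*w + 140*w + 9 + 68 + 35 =a^2*(4*w + 1) + a*(-88*w - 22) - 4*w^3 - 25*w^2 + 442*w + 112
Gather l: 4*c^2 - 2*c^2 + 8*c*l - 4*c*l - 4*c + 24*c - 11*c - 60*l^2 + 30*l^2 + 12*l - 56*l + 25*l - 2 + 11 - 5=2*c^2 + 9*c - 30*l^2 + l*(4*c - 19) + 4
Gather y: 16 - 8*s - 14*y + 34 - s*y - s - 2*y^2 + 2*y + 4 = -9*s - 2*y^2 + y*(-s - 12) + 54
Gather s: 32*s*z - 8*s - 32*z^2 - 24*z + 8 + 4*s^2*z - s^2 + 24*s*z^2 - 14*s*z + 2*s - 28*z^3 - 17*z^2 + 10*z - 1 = s^2*(4*z - 1) + s*(24*z^2 + 18*z - 6) - 28*z^3 - 49*z^2 - 14*z + 7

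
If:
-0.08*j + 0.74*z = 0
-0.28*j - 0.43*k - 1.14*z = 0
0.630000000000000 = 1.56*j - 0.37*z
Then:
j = 0.41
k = -0.39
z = 0.04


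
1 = 1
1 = 1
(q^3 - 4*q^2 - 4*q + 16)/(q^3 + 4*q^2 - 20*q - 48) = (q - 2)/(q + 6)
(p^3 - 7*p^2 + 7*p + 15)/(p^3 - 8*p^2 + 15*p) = (p + 1)/p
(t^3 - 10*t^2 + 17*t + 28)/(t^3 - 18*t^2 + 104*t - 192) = (t^2 - 6*t - 7)/(t^2 - 14*t + 48)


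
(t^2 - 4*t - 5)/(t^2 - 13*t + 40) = (t + 1)/(t - 8)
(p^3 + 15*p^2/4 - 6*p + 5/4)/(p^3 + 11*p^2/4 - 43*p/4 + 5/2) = (p - 1)/(p - 2)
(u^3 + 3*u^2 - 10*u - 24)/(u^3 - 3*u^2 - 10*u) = (u^2 + u - 12)/(u*(u - 5))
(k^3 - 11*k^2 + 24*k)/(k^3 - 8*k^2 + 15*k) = (k - 8)/(k - 5)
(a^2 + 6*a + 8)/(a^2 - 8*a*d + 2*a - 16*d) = (a + 4)/(a - 8*d)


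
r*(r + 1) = r^2 + r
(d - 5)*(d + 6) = d^2 + d - 30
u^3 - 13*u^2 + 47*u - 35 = (u - 7)*(u - 5)*(u - 1)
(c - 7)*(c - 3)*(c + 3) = c^3 - 7*c^2 - 9*c + 63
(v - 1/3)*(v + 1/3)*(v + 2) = v^3 + 2*v^2 - v/9 - 2/9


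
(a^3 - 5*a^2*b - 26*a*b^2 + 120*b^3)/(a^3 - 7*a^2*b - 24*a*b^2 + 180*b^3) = (a - 4*b)/(a - 6*b)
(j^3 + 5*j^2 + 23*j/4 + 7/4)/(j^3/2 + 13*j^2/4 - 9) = (4*j^3 + 20*j^2 + 23*j + 7)/(2*j^3 + 13*j^2 - 36)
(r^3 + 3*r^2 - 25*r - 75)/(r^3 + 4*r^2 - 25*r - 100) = (r + 3)/(r + 4)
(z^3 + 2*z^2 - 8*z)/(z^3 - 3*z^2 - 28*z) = (z - 2)/(z - 7)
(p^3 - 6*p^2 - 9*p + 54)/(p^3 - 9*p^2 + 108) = (p - 3)/(p - 6)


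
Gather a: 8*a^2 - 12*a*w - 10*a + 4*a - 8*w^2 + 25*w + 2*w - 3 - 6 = 8*a^2 + a*(-12*w - 6) - 8*w^2 + 27*w - 9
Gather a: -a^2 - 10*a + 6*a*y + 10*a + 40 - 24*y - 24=-a^2 + 6*a*y - 24*y + 16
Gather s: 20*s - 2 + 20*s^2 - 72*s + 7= 20*s^2 - 52*s + 5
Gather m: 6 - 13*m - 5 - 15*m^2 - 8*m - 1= -15*m^2 - 21*m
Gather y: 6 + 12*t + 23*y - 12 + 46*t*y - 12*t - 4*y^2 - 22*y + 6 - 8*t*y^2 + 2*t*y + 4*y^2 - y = -8*t*y^2 + 48*t*y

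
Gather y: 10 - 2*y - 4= 6 - 2*y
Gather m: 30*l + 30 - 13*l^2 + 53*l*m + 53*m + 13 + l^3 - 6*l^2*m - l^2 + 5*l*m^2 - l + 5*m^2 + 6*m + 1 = l^3 - 14*l^2 + 29*l + m^2*(5*l + 5) + m*(-6*l^2 + 53*l + 59) + 44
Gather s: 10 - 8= 2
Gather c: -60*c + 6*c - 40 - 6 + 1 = -54*c - 45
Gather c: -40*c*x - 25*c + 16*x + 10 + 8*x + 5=c*(-40*x - 25) + 24*x + 15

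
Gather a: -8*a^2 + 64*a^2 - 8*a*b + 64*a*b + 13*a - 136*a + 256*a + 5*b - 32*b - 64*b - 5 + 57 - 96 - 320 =56*a^2 + a*(56*b + 133) - 91*b - 364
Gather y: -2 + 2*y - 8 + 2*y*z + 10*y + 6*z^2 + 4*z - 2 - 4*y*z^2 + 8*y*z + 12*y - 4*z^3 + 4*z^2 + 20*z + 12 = y*(-4*z^2 + 10*z + 24) - 4*z^3 + 10*z^2 + 24*z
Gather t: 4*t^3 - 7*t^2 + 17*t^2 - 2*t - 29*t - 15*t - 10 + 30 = 4*t^3 + 10*t^2 - 46*t + 20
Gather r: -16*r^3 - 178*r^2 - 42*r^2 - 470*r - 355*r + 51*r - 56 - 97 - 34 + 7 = -16*r^3 - 220*r^2 - 774*r - 180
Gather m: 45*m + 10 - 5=45*m + 5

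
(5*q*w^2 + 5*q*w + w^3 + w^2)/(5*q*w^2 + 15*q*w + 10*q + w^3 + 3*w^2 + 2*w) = w/(w + 2)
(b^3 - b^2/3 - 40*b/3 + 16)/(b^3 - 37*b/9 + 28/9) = 3*(b^2 + b - 12)/(3*b^2 + 4*b - 7)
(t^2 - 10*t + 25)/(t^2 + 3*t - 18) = (t^2 - 10*t + 25)/(t^2 + 3*t - 18)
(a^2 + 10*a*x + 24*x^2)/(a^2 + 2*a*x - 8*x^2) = (-a - 6*x)/(-a + 2*x)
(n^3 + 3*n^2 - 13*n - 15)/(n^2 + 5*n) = n - 2 - 3/n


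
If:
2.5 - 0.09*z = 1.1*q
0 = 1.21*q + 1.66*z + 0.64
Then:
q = 2.45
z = -2.17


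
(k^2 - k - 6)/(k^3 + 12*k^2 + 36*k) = (k^2 - k - 6)/(k*(k^2 + 12*k + 36))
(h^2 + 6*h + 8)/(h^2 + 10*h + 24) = (h + 2)/(h + 6)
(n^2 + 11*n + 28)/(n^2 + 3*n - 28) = (n + 4)/(n - 4)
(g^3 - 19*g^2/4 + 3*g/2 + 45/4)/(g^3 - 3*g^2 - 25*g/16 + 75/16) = 4*(g - 3)/(4*g - 5)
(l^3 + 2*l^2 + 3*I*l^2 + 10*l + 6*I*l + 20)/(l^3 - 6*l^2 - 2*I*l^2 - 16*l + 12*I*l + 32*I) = (l + 5*I)/(l - 8)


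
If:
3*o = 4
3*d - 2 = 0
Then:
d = 2/3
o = 4/3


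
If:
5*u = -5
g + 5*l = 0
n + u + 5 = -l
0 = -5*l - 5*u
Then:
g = -5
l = 1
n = -5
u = -1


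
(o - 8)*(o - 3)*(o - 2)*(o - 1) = o^4 - 14*o^3 + 59*o^2 - 94*o + 48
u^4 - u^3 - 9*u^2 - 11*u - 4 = (u - 4)*(u + 1)^3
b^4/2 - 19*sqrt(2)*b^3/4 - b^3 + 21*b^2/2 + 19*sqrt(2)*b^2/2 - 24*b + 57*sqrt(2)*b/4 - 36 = (b/2 + 1/2)*(b - 3)*(b - 8*sqrt(2))*(b - 3*sqrt(2)/2)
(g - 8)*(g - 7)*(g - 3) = g^3 - 18*g^2 + 101*g - 168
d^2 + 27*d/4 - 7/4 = (d - 1/4)*(d + 7)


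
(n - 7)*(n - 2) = n^2 - 9*n + 14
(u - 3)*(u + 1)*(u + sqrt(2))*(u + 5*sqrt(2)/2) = u^4 - 2*u^3 + 7*sqrt(2)*u^3/2 - 7*sqrt(2)*u^2 + 2*u^2 - 21*sqrt(2)*u/2 - 10*u - 15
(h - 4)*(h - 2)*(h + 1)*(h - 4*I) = h^4 - 5*h^3 - 4*I*h^3 + 2*h^2 + 20*I*h^2 + 8*h - 8*I*h - 32*I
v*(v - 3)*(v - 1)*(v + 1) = v^4 - 3*v^3 - v^2 + 3*v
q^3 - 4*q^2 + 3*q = q*(q - 3)*(q - 1)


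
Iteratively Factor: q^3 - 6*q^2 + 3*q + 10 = (q - 5)*(q^2 - q - 2) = (q - 5)*(q + 1)*(q - 2)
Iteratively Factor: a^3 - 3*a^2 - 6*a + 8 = (a - 1)*(a^2 - 2*a - 8) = (a - 1)*(a + 2)*(a - 4)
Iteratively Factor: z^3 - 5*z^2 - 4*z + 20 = (z - 2)*(z^2 - 3*z - 10) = (z - 5)*(z - 2)*(z + 2)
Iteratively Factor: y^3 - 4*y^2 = (y)*(y^2 - 4*y) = y^2*(y - 4)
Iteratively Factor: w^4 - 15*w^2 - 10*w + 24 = (w - 4)*(w^3 + 4*w^2 + w - 6) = (w - 4)*(w + 3)*(w^2 + w - 2) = (w - 4)*(w + 2)*(w + 3)*(w - 1)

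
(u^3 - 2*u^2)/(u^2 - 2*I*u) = u*(u - 2)/(u - 2*I)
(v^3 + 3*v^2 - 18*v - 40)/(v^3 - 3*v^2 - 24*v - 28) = (v^2 + v - 20)/(v^2 - 5*v - 14)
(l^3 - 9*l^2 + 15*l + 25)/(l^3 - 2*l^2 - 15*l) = (l^2 - 4*l - 5)/(l*(l + 3))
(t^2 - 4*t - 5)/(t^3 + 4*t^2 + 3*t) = (t - 5)/(t*(t + 3))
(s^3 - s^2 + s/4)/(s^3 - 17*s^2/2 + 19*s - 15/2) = s*(2*s - 1)/(2*(s^2 - 8*s + 15))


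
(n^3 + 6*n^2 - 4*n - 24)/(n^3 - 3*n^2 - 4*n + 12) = (n + 6)/(n - 3)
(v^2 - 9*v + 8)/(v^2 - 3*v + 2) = (v - 8)/(v - 2)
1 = 1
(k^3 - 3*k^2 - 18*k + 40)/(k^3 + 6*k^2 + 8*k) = (k^2 - 7*k + 10)/(k*(k + 2))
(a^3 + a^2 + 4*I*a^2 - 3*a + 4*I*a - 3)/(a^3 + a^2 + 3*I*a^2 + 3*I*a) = (a + I)/a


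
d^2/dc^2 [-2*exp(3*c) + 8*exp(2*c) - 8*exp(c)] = (-18*exp(2*c) + 32*exp(c) - 8)*exp(c)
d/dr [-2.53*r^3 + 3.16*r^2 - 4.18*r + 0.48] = -7.59*r^2 + 6.32*r - 4.18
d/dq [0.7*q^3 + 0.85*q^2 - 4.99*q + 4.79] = 2.1*q^2 + 1.7*q - 4.99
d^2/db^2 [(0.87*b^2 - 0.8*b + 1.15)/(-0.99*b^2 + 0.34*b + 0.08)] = (-8.88178419700125e-16*b^4 + 0.982475999999999*b^3 - 7.176114*b^2 + 2.7027*b - 0.502696)/(0.970299*b^6 - 0.999702*b^5 + 0.108108*b^4 + 0.122264*b^3 - 0.008736*b^2 - 0.006528*b - 0.000512)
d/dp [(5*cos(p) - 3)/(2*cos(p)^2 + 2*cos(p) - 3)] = (10*cos(p)^2 - 12*cos(p) + 9)*sin(p)/(2*cos(p) + cos(2*p) - 2)^2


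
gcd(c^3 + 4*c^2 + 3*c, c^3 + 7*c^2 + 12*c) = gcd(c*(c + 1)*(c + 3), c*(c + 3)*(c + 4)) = c^2 + 3*c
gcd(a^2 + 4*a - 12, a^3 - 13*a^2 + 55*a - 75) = 1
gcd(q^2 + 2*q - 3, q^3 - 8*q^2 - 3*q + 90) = q + 3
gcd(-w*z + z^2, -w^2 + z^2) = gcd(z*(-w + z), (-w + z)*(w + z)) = -w + z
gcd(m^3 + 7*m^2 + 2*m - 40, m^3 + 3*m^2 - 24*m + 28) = m - 2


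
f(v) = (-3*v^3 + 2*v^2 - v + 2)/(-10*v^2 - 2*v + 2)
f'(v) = (20*v + 2)*(-3*v^3 + 2*v^2 - v + 2)/(-10*v^2 - 2*v + 2)^2 + (-9*v^2 + 4*v - 1)/(-10*v^2 - 2*v + 2) = (15*v^4 + 6*v^3 - 16*v^2 + 24*v + 1)/(2*(25*v^4 + 10*v^3 - 9*v^2 - 2*v + 1))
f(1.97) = 0.37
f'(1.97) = 0.31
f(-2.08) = -1.07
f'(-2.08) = 0.16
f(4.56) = 1.14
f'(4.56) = 0.30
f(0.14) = 1.24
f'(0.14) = 3.50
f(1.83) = 0.33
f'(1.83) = 0.32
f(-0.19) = 1.13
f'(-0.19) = -2.04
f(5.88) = 1.53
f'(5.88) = 0.30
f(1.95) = 0.37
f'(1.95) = 0.31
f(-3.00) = -1.27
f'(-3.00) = 0.25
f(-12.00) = -3.88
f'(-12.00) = 0.30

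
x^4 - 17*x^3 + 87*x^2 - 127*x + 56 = (x - 8)*(x - 7)*(x - 1)^2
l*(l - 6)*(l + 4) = l^3 - 2*l^2 - 24*l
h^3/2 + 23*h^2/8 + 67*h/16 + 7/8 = (h/2 + 1)*(h + 1/4)*(h + 7/2)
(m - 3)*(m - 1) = m^2 - 4*m + 3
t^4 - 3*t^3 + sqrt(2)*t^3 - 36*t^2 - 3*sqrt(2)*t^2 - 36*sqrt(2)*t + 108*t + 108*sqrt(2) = (t - 6)*(t - 3)*(t + 6)*(t + sqrt(2))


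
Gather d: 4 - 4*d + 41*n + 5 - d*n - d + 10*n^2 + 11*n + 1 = d*(-n - 5) + 10*n^2 + 52*n + 10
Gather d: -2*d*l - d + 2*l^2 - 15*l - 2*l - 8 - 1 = d*(-2*l - 1) + 2*l^2 - 17*l - 9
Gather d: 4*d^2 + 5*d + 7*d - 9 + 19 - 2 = 4*d^2 + 12*d + 8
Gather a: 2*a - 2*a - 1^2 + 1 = 0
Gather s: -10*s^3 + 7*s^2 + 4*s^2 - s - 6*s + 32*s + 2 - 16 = -10*s^3 + 11*s^2 + 25*s - 14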